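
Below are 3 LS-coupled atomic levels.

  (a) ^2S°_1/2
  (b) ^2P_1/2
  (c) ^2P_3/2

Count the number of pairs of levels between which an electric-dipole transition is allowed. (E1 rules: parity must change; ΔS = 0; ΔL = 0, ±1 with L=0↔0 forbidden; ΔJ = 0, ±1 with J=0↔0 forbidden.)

2

(a)–(b): allowed.
(a)–(c): allowed.
(b)–(c): forbidden (parity).
Allowed pairs: 2 of 3.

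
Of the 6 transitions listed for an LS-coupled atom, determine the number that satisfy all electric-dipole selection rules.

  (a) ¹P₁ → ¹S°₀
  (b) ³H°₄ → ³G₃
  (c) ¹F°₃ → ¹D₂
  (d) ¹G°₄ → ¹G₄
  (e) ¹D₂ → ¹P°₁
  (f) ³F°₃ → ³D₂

(a) allowed
(b) allowed
(c) allowed
(d) allowed
(e) allowed
(f) allowed
Total allowed: 6 of 6.

6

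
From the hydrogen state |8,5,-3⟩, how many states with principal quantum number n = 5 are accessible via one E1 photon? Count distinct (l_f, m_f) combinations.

3

E1 requires Δl = ±1, so l_f ∈ {4, 6}; with 0 ≤ l_f ≤ n_f−1 = 4, the allowed l_f values are {4}.
For l_f = 4: m_f ∈ {m_i−1, m_i, m_i+1} ∩ [−4, 4] = {-4, -3, -2} → 3 states.
Total: 3.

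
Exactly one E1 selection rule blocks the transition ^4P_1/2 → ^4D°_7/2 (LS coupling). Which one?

the ΔJ = 0, ±1 rule

Reading off the term symbols: S 3/2→3/2, L 1→2, J 1/2→7/2, parity even→odd.
Parity must change: even → odd — ✓.
ΔS = 0: S: 3/2 → 3/2 — ✓.
ΔL = 0, ±1 (not L=0↔0): L: 1 → 2, ΔL = +1 — ✓.
ΔJ = 0, ±1 (not J=0↔0): J: 1/2 → 7/2, ΔJ = +3 — ✗.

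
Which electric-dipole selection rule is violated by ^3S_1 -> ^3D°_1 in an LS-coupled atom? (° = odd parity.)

Parity must change: even → odd — passes.
ΔS = 0: S: 1 → 1 — passes.
ΔL = 0, ±1 (not L=0↔0): L: 0 → 2, ΔL = +2 — fails.
ΔJ = 0, ±1 (not J=0↔0): J: 1 → 1, ΔJ = +0 — passes.

the ΔL = 0, ±1 rule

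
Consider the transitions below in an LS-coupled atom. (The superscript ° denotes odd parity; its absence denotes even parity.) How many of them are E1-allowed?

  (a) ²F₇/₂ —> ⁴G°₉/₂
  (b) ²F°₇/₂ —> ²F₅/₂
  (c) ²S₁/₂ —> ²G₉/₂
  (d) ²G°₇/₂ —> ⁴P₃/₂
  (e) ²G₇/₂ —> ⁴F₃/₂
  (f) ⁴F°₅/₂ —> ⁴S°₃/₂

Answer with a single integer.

1

(a) forbidden (ΔS fails)
(b) allowed
(c) forbidden (parity, ΔL, ΔJ fail)
(d) forbidden (ΔS, ΔL, ΔJ fail)
(e) forbidden (parity, ΔS, ΔJ fail)
(f) forbidden (parity, ΔL fail)
Total allowed: 1 of 6.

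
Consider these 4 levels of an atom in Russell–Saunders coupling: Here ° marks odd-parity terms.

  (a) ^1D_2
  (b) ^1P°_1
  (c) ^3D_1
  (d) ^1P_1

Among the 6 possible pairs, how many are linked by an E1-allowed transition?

(a)–(b): allowed.
(a)–(c): forbidden (parity, ΔS).
(a)–(d): forbidden (parity).
(b)–(c): forbidden (ΔS).
(b)–(d): allowed.
(c)–(d): forbidden (parity, ΔS).
Allowed pairs: 2 of 6.

2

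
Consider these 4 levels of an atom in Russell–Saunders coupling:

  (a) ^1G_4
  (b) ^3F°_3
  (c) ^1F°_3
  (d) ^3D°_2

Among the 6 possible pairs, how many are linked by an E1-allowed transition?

(a)–(b): forbidden (ΔS).
(a)–(c): allowed.
(a)–(d): forbidden (ΔS, ΔL, ΔJ).
(b)–(c): forbidden (parity, ΔS).
(b)–(d): forbidden (parity).
(c)–(d): forbidden (parity, ΔS).
Allowed pairs: 1 of 6.

1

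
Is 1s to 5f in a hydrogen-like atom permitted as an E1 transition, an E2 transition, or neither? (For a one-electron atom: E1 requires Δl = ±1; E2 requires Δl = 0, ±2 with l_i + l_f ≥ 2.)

neither

Δl = 3 − 0 = +3; l_i + l_f = 3.
E1 (Δl = ±1): not satisfied.
E2 (Δl = 0,±2, l_i+l_f ≥ 2): not satisfied.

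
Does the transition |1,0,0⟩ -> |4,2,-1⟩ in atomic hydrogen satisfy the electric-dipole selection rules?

Δl = 2 − 0 = +2; the E1 rule Δl = ±1 is ✗.
Δm_l = -1 − (0) = -1. E1 requires Δm_l = 0, ±1: ✓.
The transition is electric-dipole forbidden.

forbidden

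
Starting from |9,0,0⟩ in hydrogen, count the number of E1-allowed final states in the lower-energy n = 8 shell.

E1 requires Δl = ±1, so l_f ∈ {-1, 1}; with 0 ≤ l_f ≤ n_f−1 = 7, the allowed l_f values are {1}.
For l_f = 1: m_f ∈ {m_i−1, m_i, m_i+1} ∩ [−1, 1] = {-1, 0, 1} → 3 states.
Total: 3.

3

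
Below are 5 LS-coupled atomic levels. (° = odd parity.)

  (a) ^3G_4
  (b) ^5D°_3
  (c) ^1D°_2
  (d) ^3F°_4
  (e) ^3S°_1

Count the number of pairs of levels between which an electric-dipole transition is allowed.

(a)–(b): forbidden (ΔS, ΔL).
(a)–(c): forbidden (ΔS, ΔL, ΔJ).
(a)–(d): allowed.
(a)–(e): forbidden (ΔL, ΔJ).
(b)–(c): forbidden (parity, ΔS).
(b)–(d): forbidden (parity, ΔS).
(b)–(e): forbidden (parity, ΔS, ΔL, ΔJ).
(c)–(d): forbidden (parity, ΔS, ΔJ).
(c)–(e): forbidden (parity, ΔS, ΔL).
(d)–(e): forbidden (parity, ΔL, ΔJ).
Allowed pairs: 1 of 10.

1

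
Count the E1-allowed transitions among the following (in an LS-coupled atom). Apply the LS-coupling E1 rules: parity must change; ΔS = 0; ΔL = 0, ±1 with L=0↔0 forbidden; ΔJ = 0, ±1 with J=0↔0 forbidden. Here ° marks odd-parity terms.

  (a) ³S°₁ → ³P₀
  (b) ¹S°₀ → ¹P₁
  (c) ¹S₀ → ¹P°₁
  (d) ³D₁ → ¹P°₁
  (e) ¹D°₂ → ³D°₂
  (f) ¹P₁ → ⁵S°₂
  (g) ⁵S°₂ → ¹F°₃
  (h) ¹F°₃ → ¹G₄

4

(a) allowed
(b) allowed
(c) allowed
(d) forbidden (ΔS fails)
(e) forbidden (parity, ΔS fail)
(f) forbidden (ΔS fails)
(g) forbidden (parity, ΔS, ΔL fail)
(h) allowed
Total allowed: 4 of 8.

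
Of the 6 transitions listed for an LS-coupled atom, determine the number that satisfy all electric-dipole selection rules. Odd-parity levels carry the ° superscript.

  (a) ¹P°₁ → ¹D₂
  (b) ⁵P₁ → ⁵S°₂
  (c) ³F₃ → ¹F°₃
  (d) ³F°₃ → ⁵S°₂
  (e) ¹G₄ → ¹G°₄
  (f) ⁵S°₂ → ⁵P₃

(a) allowed
(b) allowed
(c) forbidden (ΔS fails)
(d) forbidden (parity, ΔS, ΔL fail)
(e) allowed
(f) allowed
Total allowed: 4 of 6.

4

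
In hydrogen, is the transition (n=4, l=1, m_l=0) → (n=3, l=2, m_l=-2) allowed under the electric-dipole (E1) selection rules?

forbidden

l: 1 → 2 (Δl = +1). Δl = ±1 ✓.
Δm_l = -2 − (0) = -2. E1 requires Δm_l = 0, ±1: ✗.
The transition is electric-dipole forbidden.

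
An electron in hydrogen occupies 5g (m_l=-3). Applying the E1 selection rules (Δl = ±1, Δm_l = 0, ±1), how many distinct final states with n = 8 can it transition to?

E1 requires Δl = ±1, so l_f ∈ {3, 5}; with 0 ≤ l_f ≤ n_f−1 = 7, the allowed l_f values are {3, 5}.
For l_f = 3: m_f ∈ {m_i−1, m_i, m_i+1} ∩ [−3, 3] = {-3, -2} → 2 states.
For l_f = 5: m_f ∈ {m_i−1, m_i, m_i+1} ∩ [−5, 5] = {-4, -3, -2} → 3 states.
Total: 5.

5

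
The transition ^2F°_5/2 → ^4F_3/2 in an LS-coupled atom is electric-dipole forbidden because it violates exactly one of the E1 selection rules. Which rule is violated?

the ΔS = 0 rule

ΔJ = 0, ±1 (not J=0↔0): J: 5/2 → 3/2, ΔJ = -1 — ok.
Parity must change: odd → even — ok.
ΔS = 0: S: 1/2 → 3/2 — fails.
ΔL = 0, ±1 (not L=0↔0): L: 3 → 3, ΔL = +0 — ok.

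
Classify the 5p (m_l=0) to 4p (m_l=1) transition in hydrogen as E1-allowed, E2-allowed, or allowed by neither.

E2

Δl = 1 − 1 = +0; l_i + l_f = 2.
Δm_l = +1.
E1 (Δl = ±1, |Δm_l| ≤ 1): not satisfied.
E2 (Δl = 0,±2, l_i+l_f ≥ 2, |Δm_l| ≤ 2): satisfied.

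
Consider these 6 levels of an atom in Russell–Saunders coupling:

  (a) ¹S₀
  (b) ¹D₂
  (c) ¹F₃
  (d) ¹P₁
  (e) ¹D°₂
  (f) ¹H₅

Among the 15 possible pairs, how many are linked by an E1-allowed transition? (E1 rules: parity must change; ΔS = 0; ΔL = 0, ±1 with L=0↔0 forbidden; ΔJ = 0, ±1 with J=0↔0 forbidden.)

3

(a)–(b): forbidden (parity, ΔL, ΔJ).
(a)–(c): forbidden (parity, ΔL, ΔJ).
(a)–(d): forbidden (parity).
(a)–(e): forbidden (ΔL, ΔJ).
(a)–(f): forbidden (parity, ΔL, ΔJ).
(b)–(c): forbidden (parity).
(b)–(d): forbidden (parity).
(b)–(e): allowed.
(b)–(f): forbidden (parity, ΔL, ΔJ).
(c)–(d): forbidden (parity, ΔL, ΔJ).
(c)–(e): allowed.
(c)–(f): forbidden (parity, ΔL, ΔJ).
(d)–(e): allowed.
(d)–(f): forbidden (parity, ΔL, ΔJ).
(e)–(f): forbidden (ΔL, ΔJ).
Allowed pairs: 3 of 15.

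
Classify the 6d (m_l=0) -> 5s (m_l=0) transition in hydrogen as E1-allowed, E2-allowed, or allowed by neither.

Δl = 0 − 2 = -2; l_i + l_f = 2.
Δm_l = +0.
E1 (Δl = ±1, |Δm_l| ≤ 1): not satisfied.
E2 (Δl = 0,±2, l_i+l_f ≥ 2, |Δm_l| ≤ 2): satisfied.

E2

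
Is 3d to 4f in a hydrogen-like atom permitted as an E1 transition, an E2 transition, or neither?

Δl = 3 − 2 = +1; l_i + l_f = 5.
E1 (Δl = ±1): satisfied.
E2 (Δl = 0,±2, l_i+l_f ≥ 2): not satisfied.

E1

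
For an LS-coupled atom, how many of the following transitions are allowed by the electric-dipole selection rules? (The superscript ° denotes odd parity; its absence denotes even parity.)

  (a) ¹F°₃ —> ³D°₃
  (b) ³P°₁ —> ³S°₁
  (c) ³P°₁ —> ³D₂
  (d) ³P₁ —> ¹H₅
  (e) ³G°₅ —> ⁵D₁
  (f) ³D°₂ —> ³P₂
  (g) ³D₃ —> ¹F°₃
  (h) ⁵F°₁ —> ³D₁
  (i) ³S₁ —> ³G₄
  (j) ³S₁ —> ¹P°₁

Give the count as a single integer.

2

(a) forbidden (parity, ΔS fail)
(b) forbidden (parity fails)
(c) allowed
(d) forbidden (parity, ΔS, ΔL, ΔJ fail)
(e) forbidden (ΔS, ΔL, ΔJ fail)
(f) allowed
(g) forbidden (ΔS fails)
(h) forbidden (ΔS fails)
(i) forbidden (parity, ΔL, ΔJ fail)
(j) forbidden (ΔS fails)
Total allowed: 2 of 10.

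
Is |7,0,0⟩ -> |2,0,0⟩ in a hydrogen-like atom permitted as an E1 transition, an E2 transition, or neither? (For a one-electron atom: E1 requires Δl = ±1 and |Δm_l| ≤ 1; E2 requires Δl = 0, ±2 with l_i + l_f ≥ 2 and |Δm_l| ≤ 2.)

Δl = 0 − 0 = +0; l_i + l_f = 0.
Δm_l = +0.
E1 (Δl = ±1, |Δm_l| ≤ 1): not satisfied.
E2 (Δl = 0,±2, l_i+l_f ≥ 2, |Δm_l| ≤ 2): not satisfied.

neither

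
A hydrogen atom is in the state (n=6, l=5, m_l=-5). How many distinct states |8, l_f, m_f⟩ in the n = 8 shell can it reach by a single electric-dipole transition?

4

E1 requires Δl = ±1, so l_f ∈ {4, 6}; with 0 ≤ l_f ≤ n_f−1 = 7, the allowed l_f values are {4, 6}.
For l_f = 4: m_f ∈ {m_i−1, m_i, m_i+1} ∩ [−4, 4] = {-4} → 1 state.
For l_f = 6: m_f ∈ {m_i−1, m_i, m_i+1} ∩ [−6, 6] = {-6, -5, -4} → 3 states.
Total: 4.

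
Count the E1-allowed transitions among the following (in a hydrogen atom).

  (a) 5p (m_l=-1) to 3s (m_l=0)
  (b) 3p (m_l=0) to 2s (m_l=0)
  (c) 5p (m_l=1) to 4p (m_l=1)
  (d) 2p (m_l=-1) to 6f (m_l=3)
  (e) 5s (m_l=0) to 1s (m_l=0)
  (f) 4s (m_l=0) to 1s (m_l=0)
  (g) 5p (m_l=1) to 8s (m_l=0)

3

(a) allowed
(b) allowed
(c) forbidden — Δl = +0 (E1 requires Δl = ±1)
(d) forbidden — Δl = +2 (E1 requires Δl = ±1); Δm_l = +4 (E1 requires Δm_l = 0, ±1)
(e) forbidden — Δl = +0 (E1 requires Δl = ±1)
(f) forbidden — Δl = +0 (E1 requires Δl = ±1)
(g) allowed
Total allowed: 3 of 7.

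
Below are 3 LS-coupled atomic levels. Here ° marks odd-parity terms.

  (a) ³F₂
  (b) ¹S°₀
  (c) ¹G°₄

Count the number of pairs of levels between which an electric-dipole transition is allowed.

(a)–(b): forbidden (ΔS, ΔL, ΔJ).
(a)–(c): forbidden (ΔS, ΔJ).
(b)–(c): forbidden (parity, ΔL, ΔJ).
Allowed pairs: 0 of 3.

0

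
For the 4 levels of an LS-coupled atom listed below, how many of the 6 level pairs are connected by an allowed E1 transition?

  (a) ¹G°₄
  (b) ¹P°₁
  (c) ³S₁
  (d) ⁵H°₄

(a)–(b): forbidden (parity, ΔL, ΔJ).
(a)–(c): forbidden (ΔS, ΔL, ΔJ).
(a)–(d): forbidden (parity, ΔS).
(b)–(c): forbidden (ΔS).
(b)–(d): forbidden (parity, ΔS, ΔL, ΔJ).
(c)–(d): forbidden (ΔS, ΔL, ΔJ).
Allowed pairs: 0 of 6.

0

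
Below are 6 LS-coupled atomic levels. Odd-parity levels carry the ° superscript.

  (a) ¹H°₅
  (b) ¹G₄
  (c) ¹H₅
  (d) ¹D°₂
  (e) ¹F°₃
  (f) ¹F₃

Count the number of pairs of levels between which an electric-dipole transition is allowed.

5

(a)–(b): allowed.
(a)–(c): allowed.
(a)–(d): forbidden (parity, ΔL, ΔJ).
(a)–(e): forbidden (parity, ΔL, ΔJ).
(a)–(f): forbidden (ΔL, ΔJ).
(b)–(c): forbidden (parity).
(b)–(d): forbidden (ΔL, ΔJ).
(b)–(e): allowed.
(b)–(f): forbidden (parity).
(c)–(d): forbidden (ΔL, ΔJ).
(c)–(e): forbidden (ΔL, ΔJ).
(c)–(f): forbidden (parity, ΔL, ΔJ).
(d)–(e): forbidden (parity).
(d)–(f): allowed.
(e)–(f): allowed.
Allowed pairs: 5 of 15.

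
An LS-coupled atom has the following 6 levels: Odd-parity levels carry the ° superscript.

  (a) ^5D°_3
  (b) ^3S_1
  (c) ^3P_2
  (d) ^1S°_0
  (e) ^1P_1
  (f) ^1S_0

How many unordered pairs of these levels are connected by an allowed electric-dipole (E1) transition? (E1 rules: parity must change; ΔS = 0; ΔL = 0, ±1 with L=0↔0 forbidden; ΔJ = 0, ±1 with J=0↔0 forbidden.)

(a)–(b): forbidden (ΔS, ΔL, ΔJ).
(a)–(c): forbidden (ΔS).
(a)–(d): forbidden (parity, ΔS, ΔL, ΔJ).
(a)–(e): forbidden (ΔS, ΔJ).
(a)–(f): forbidden (ΔS, ΔL, ΔJ).
(b)–(c): forbidden (parity).
(b)–(d): forbidden (ΔS, ΔL).
(b)–(e): forbidden (parity, ΔS).
(b)–(f): forbidden (parity, ΔS, ΔL).
(c)–(d): forbidden (ΔS, ΔJ).
(c)–(e): forbidden (parity, ΔS).
(c)–(f): forbidden (parity, ΔS, ΔJ).
(d)–(e): allowed.
(d)–(f): forbidden (ΔL, ΔJ).
(e)–(f): forbidden (parity).
Allowed pairs: 1 of 15.

1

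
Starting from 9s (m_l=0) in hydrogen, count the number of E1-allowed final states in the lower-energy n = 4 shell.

3

E1 requires Δl = ±1, so l_f ∈ {-1, 1}; with 0 ≤ l_f ≤ n_f−1 = 3, the allowed l_f values are {1}.
For l_f = 1: m_f ∈ {m_i−1, m_i, m_i+1} ∩ [−1, 1] = {-1, 0, 1} → 3 states.
Total: 3.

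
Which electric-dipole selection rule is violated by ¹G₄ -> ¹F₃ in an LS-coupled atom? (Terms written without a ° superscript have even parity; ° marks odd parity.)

parity

Initial level: S=0, L=4, J=4, parity even. Final level: S=0, L=3, J=3, parity even.
ΔS = 0: S: 0 → 0 — satisfied.
ΔL = 0, ±1 (not L=0↔0): L: 4 → 3, ΔL = -1 — satisfied.
ΔJ = 0, ±1 (not J=0↔0): J: 4 → 3, ΔJ = -1 — satisfied.
Parity must change: even → even — violated.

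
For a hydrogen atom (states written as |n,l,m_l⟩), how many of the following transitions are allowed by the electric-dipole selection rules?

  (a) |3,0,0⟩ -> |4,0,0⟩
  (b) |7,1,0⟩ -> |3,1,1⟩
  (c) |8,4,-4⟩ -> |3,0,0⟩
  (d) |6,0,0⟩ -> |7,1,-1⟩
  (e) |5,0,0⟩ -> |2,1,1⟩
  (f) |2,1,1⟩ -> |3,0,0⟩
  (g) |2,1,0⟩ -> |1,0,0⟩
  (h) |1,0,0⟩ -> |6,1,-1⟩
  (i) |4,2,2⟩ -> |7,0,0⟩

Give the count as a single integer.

5

(a) forbidden — Δl = +0 (E1 requires Δl = ±1)
(b) forbidden — Δl = +0 (E1 requires Δl = ±1)
(c) forbidden — Δl = -4 (E1 requires Δl = ±1); Δm_l = +4 (E1 requires Δm_l = 0, ±1)
(d) allowed
(e) allowed
(f) allowed
(g) allowed
(h) allowed
(i) forbidden — Δl = -2 (E1 requires Δl = ±1); Δm_l = -2 (E1 requires Δm_l = 0, ±1)
Total allowed: 5 of 9.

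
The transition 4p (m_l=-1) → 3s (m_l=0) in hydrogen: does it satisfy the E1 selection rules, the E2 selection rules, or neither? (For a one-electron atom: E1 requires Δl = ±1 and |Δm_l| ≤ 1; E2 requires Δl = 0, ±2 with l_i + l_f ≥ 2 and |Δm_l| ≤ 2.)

E1

Δl = 0 − 1 = -1; l_i + l_f = 1.
Δm_l = +1.
E1 (Δl = ±1, |Δm_l| ≤ 1): satisfied.
E2 (Δl = 0,±2, l_i+l_f ≥ 2, |Δm_l| ≤ 2): not satisfied.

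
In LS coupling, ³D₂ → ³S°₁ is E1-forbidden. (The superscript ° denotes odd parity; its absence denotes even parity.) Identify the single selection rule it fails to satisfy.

the ΔL = 0, ±1 rule

Initial level: S=1, L=2, J=2, parity even. Final level: S=1, L=0, J=1, parity odd.
Parity must change: even → odd — satisfied.
ΔS = 0: S: 1 → 1 — satisfied.
ΔL = 0, ±1 (not L=0↔0): L: 2 → 0, ΔL = -2 — violated.
ΔJ = 0, ±1 (not J=0↔0): J: 2 → 1, ΔJ = -1 — satisfied.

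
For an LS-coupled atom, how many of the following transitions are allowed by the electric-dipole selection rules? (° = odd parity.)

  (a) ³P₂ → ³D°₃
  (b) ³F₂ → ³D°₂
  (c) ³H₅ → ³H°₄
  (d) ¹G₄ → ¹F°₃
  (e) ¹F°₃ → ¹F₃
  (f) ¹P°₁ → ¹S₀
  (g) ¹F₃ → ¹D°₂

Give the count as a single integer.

7

(a) allowed
(b) allowed
(c) allowed
(d) allowed
(e) allowed
(f) allowed
(g) allowed
Total allowed: 7 of 7.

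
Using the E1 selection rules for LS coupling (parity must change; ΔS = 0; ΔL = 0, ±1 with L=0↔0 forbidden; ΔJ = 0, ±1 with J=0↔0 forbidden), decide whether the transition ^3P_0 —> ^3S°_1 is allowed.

allowed

Initial level: S=1, L=1, J=0, parity even. Final level: S=1, L=0, J=1, parity odd.
Parity must change: even → odd — passes.
ΔS = 0: S: 1 → 1 — passes.
ΔL = 0, ±1 (not L=0↔0): L: 1 → 0, ΔL = -1 — passes.
ΔJ = 0, ±1 (not J=0↔0): J: 0 → 1, ΔJ = +1 — passes.
All four E1 rules are satisfied.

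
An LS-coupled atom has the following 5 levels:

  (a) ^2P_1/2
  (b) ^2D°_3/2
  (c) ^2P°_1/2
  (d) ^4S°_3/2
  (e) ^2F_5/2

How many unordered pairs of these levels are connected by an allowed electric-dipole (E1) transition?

3

(a)–(b): allowed.
(a)–(c): allowed.
(a)–(d): forbidden (ΔS).
(a)–(e): forbidden (parity, ΔL, ΔJ).
(b)–(c): forbidden (parity).
(b)–(d): forbidden (parity, ΔS, ΔL).
(b)–(e): allowed.
(c)–(d): forbidden (parity, ΔS).
(c)–(e): forbidden (ΔL, ΔJ).
(d)–(e): forbidden (ΔS, ΔL).
Allowed pairs: 3 of 10.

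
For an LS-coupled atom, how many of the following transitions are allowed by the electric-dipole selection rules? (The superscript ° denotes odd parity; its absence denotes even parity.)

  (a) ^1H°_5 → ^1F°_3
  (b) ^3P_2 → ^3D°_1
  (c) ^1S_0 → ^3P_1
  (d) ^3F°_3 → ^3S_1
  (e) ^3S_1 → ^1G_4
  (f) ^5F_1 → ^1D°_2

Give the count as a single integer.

1

(a) forbidden (parity, ΔL, ΔJ fail)
(b) allowed
(c) forbidden (parity, ΔS fail)
(d) forbidden (ΔL, ΔJ fail)
(e) forbidden (parity, ΔS, ΔL, ΔJ fail)
(f) forbidden (ΔS fails)
Total allowed: 1 of 6.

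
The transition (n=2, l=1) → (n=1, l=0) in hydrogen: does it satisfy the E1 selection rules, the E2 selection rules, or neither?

Δl = 0 − 1 = -1; l_i + l_f = 1.
E1 (Δl = ±1): satisfied.
E2 (Δl = 0,±2, l_i+l_f ≥ 2): not satisfied.

E1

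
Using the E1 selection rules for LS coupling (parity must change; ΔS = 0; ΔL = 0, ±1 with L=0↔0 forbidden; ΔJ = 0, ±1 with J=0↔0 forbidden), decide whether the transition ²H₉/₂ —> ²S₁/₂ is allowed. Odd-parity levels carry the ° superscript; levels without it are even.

forbidden

Parity must change: even → even — ✗.
ΔS = 0: S: 1/2 → 1/2 — ✓.
ΔL = 0, ±1 (not L=0↔0): L: 5 → 0, ΔL = -5 — ✗.
ΔJ = 0, ±1 (not J=0↔0): J: 9/2 → 1/2, ΔJ = -4 — ✗.
Rule(s) violated: parity, ΔL, ΔJ.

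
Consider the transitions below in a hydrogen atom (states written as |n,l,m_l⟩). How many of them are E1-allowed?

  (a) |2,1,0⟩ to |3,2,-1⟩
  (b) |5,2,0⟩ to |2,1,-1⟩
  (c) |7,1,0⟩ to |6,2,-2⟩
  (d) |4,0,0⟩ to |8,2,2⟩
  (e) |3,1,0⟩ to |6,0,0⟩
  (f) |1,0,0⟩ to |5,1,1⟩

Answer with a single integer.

4

(a) allowed
(b) allowed
(c) forbidden — Δm_l = -2 (E1 requires Δm_l = 0, ±1)
(d) forbidden — Δl = +2 (E1 requires Δl = ±1); Δm_l = +2 (E1 requires Δm_l = 0, ±1)
(e) allowed
(f) allowed
Total allowed: 4 of 6.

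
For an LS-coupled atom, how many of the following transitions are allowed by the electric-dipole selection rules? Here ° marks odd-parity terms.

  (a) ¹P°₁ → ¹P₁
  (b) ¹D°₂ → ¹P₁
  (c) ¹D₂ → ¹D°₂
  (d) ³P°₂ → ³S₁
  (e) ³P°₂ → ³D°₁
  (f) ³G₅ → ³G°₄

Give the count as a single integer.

5

(a) allowed
(b) allowed
(c) allowed
(d) allowed
(e) forbidden (parity fails)
(f) allowed
Total allowed: 5 of 6.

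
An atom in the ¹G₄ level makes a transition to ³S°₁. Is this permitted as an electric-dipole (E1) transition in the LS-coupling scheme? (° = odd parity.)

forbidden

Reading off the term symbols: S 0→1, L 4→0, J 4→1, parity even→odd.
ΔL = 0, ±1 (not L=0↔0): L: 4 → 0, ΔL = -4 — violated.
Parity must change: even → odd — satisfied.
ΔS = 0: S: 0 → 1 — violated.
ΔJ = 0, ±1 (not J=0↔0): J: 4 → 1, ΔJ = -3 — violated.
Rule(s) violated: ΔS, ΔL, ΔJ.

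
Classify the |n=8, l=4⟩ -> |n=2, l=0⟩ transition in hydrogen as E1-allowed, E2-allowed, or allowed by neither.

Δl = 0 − 4 = -4; l_i + l_f = 4.
E1 (Δl = ±1): not satisfied.
E2 (Δl = 0,±2, l_i+l_f ≥ 2): not satisfied.

neither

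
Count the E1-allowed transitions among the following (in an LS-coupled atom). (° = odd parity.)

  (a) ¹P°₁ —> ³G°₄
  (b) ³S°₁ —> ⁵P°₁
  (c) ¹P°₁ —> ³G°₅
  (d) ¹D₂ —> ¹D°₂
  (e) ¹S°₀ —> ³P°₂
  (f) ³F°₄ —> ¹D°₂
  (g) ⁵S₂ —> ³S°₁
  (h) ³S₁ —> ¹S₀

(a) forbidden (parity, ΔS, ΔL, ΔJ fail)
(b) forbidden (parity, ΔS fail)
(c) forbidden (parity, ΔS, ΔL, ΔJ fail)
(d) allowed
(e) forbidden (parity, ΔS, ΔJ fail)
(f) forbidden (parity, ΔS, ΔJ fail)
(g) forbidden (ΔS, ΔL fail)
(h) forbidden (parity, ΔS, ΔL fail)
Total allowed: 1 of 8.

1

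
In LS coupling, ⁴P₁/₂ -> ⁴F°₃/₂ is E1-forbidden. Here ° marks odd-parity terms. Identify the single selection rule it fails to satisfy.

Reading off the term symbols: S 3/2→3/2, L 1→3, J 1/2→3/2, parity even→odd.
Parity must change: even → odd — satisfied.
ΔL = 0, ±1 (not L=0↔0): L: 1 → 3, ΔL = +2 — violated.
ΔJ = 0, ±1 (not J=0↔0): J: 1/2 → 3/2, ΔJ = +1 — satisfied.
ΔS = 0: S: 3/2 → 3/2 — satisfied.

the ΔL = 0, ±1 rule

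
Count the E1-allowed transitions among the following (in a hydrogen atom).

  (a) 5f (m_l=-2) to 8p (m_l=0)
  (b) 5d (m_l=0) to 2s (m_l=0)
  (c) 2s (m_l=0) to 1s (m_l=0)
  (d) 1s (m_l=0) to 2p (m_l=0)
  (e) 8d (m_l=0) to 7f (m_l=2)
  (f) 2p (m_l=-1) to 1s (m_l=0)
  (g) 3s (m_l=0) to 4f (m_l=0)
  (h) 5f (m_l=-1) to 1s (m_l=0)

2

(a) forbidden — Δl = -2 (E1 requires Δl = ±1); Δm_l = +2 (E1 requires Δm_l = 0, ±1)
(b) forbidden — Δl = -2 (E1 requires Δl = ±1)
(c) forbidden — Δl = +0 (E1 requires Δl = ±1)
(d) allowed
(e) forbidden — Δm_l = +2 (E1 requires Δm_l = 0, ±1)
(f) allowed
(g) forbidden — Δl = +3 (E1 requires Δl = ±1)
(h) forbidden — Δl = -3 (E1 requires Δl = ±1)
Total allowed: 2 of 8.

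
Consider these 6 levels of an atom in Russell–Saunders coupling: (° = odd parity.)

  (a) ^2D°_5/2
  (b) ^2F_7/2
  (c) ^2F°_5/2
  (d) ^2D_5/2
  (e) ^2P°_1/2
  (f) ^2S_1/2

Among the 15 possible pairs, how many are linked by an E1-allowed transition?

5

(a)–(b): allowed.
(a)–(c): forbidden (parity).
(a)–(d): allowed.
(a)–(e): forbidden (parity, ΔJ).
(a)–(f): forbidden (ΔL, ΔJ).
(b)–(c): allowed.
(b)–(d): forbidden (parity).
(b)–(e): forbidden (ΔL, ΔJ).
(b)–(f): forbidden (parity, ΔL, ΔJ).
(c)–(d): allowed.
(c)–(e): forbidden (parity, ΔL, ΔJ).
(c)–(f): forbidden (ΔL, ΔJ).
(d)–(e): forbidden (ΔJ).
(d)–(f): forbidden (parity, ΔL, ΔJ).
(e)–(f): allowed.
Allowed pairs: 5 of 15.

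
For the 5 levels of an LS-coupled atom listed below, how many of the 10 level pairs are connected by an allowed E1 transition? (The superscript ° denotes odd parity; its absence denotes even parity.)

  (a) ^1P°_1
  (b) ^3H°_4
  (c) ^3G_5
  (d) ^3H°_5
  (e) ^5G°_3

2

(a)–(b): forbidden (parity, ΔS, ΔL, ΔJ).
(a)–(c): forbidden (ΔS, ΔL, ΔJ).
(a)–(d): forbidden (parity, ΔS, ΔL, ΔJ).
(a)–(e): forbidden (parity, ΔS, ΔL, ΔJ).
(b)–(c): allowed.
(b)–(d): forbidden (parity).
(b)–(e): forbidden (parity, ΔS).
(c)–(d): allowed.
(c)–(e): forbidden (ΔS, ΔJ).
(d)–(e): forbidden (parity, ΔS, ΔJ).
Allowed pairs: 2 of 10.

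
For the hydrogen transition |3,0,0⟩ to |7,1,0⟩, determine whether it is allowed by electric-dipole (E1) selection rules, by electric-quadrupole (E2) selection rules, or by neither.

Δl = 1 − 0 = +1; l_i + l_f = 1.
Δm_l = +0.
E1 (Δl = ±1, |Δm_l| ≤ 1): satisfied.
E2 (Δl = 0,±2, l_i+l_f ≥ 2, |Δm_l| ≤ 2): not satisfied.

E1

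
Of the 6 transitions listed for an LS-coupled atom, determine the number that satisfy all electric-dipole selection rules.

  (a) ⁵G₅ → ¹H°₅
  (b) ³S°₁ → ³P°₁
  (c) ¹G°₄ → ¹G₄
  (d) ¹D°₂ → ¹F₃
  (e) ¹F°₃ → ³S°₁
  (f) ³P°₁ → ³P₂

(a) forbidden (ΔS fails)
(b) forbidden (parity fails)
(c) allowed
(d) allowed
(e) forbidden (parity, ΔS, ΔL, ΔJ fail)
(f) allowed
Total allowed: 3 of 6.

3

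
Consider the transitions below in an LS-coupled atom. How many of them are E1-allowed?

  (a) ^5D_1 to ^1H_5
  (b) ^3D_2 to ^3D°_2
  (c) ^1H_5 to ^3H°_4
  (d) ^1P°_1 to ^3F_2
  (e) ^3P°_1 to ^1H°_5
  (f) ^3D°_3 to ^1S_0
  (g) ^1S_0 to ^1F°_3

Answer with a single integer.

1

(a) forbidden (parity, ΔS, ΔL, ΔJ fail)
(b) allowed
(c) forbidden (ΔS fails)
(d) forbidden (ΔS, ΔL fail)
(e) forbidden (parity, ΔS, ΔL, ΔJ fail)
(f) forbidden (ΔS, ΔL, ΔJ fail)
(g) forbidden (ΔL, ΔJ fail)
Total allowed: 1 of 7.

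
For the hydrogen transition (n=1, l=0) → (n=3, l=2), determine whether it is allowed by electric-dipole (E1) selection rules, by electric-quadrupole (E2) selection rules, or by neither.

E2

Δl = 2 − 0 = +2; l_i + l_f = 2.
E1 (Δl = ±1): not satisfied.
E2 (Δl = 0,±2, l_i+l_f ≥ 2): satisfied.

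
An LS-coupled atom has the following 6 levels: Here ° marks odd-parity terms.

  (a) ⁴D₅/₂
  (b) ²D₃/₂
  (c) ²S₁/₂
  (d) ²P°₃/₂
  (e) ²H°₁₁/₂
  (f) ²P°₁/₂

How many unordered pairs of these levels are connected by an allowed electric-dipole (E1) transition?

4

(a)–(b): forbidden (parity, ΔS).
(a)–(c): forbidden (parity, ΔS, ΔL, ΔJ).
(a)–(d): forbidden (ΔS).
(a)–(e): forbidden (ΔS, ΔL, ΔJ).
(a)–(f): forbidden (ΔS, ΔJ).
(b)–(c): forbidden (parity, ΔL).
(b)–(d): allowed.
(b)–(e): forbidden (ΔL, ΔJ).
(b)–(f): allowed.
(c)–(d): allowed.
(c)–(e): forbidden (ΔL, ΔJ).
(c)–(f): allowed.
(d)–(e): forbidden (parity, ΔL, ΔJ).
(d)–(f): forbidden (parity).
(e)–(f): forbidden (parity, ΔL, ΔJ).
Allowed pairs: 4 of 15.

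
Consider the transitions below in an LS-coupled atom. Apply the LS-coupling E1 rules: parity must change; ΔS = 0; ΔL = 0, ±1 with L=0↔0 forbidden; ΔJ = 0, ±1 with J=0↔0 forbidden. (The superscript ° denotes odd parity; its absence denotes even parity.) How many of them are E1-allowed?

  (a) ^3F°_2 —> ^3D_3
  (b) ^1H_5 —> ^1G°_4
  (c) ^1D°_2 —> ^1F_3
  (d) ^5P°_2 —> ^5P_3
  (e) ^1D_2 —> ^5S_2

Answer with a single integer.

4

(a) allowed
(b) allowed
(c) allowed
(d) allowed
(e) forbidden (parity, ΔS, ΔL fail)
Total allowed: 4 of 5.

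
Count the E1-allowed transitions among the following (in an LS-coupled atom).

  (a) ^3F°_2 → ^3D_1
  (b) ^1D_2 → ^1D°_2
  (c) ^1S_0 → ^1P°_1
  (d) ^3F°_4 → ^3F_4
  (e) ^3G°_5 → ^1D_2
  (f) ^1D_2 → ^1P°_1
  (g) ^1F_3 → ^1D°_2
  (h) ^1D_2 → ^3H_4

(a) allowed
(b) allowed
(c) allowed
(d) allowed
(e) forbidden (ΔS, ΔL, ΔJ fail)
(f) allowed
(g) allowed
(h) forbidden (parity, ΔS, ΔL, ΔJ fail)
Total allowed: 6 of 8.

6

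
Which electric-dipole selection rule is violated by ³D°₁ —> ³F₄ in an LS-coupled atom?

Reading off the term symbols: S 1→1, L 2→3, J 1→4, parity odd→even.
Parity must change: odd → even — passes.
ΔS = 0: S: 1 → 1 — passes.
ΔL = 0, ±1 (not L=0↔0): L: 2 → 3, ΔL = +1 — passes.
ΔJ = 0, ±1 (not J=0↔0): J: 1 → 4, ΔJ = +3 — fails.

the ΔJ = 0, ±1 rule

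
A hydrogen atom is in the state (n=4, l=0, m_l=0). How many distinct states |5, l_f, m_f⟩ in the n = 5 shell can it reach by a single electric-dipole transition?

E1 requires Δl = ±1, so l_f ∈ {-1, 1}; with 0 ≤ l_f ≤ n_f−1 = 4, the allowed l_f values are {1}.
For l_f = 1: m_f ∈ {m_i−1, m_i, m_i+1} ∩ [−1, 1] = {-1, 0, 1} → 3 states.
Total: 3.

3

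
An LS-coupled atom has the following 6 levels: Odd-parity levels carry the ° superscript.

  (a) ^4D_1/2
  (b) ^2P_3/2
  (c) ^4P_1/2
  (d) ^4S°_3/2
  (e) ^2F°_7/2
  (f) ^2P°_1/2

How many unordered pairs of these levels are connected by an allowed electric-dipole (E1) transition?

(a)–(b): forbidden (parity, ΔS).
(a)–(c): forbidden (parity).
(a)–(d): forbidden (ΔL).
(a)–(e): forbidden (ΔS, ΔJ).
(a)–(f): forbidden (ΔS).
(b)–(c): forbidden (parity, ΔS).
(b)–(d): forbidden (ΔS).
(b)–(e): forbidden (ΔL, ΔJ).
(b)–(f): allowed.
(c)–(d): allowed.
(c)–(e): forbidden (ΔS, ΔL, ΔJ).
(c)–(f): forbidden (ΔS).
(d)–(e): forbidden (parity, ΔS, ΔL, ΔJ).
(d)–(f): forbidden (parity, ΔS).
(e)–(f): forbidden (parity, ΔL, ΔJ).
Allowed pairs: 2 of 15.

2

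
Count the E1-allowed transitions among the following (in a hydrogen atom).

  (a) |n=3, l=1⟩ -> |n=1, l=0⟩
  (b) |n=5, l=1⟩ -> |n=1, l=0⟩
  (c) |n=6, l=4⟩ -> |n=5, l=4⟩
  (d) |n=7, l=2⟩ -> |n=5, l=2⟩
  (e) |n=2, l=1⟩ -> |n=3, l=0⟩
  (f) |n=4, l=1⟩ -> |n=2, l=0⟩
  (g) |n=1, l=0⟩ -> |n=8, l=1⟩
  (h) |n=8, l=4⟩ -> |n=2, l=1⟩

5

(a) allowed
(b) allowed
(c) forbidden — Δl = +0 (E1 requires Δl = ±1)
(d) forbidden — Δl = +0 (E1 requires Δl = ±1)
(e) allowed
(f) allowed
(g) allowed
(h) forbidden — Δl = -3 (E1 requires Δl = ±1)
Total allowed: 5 of 8.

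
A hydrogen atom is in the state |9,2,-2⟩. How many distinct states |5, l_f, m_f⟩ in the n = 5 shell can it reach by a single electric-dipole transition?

4

E1 requires Δl = ±1, so l_f ∈ {1, 3}; with 0 ≤ l_f ≤ n_f−1 = 4, the allowed l_f values are {1, 3}.
For l_f = 1: m_f ∈ {m_i−1, m_i, m_i+1} ∩ [−1, 1] = {-1} → 1 state.
For l_f = 3: m_f ∈ {m_i−1, m_i, m_i+1} ∩ [−3, 3] = {-3, -2, -1} → 3 states.
Total: 4.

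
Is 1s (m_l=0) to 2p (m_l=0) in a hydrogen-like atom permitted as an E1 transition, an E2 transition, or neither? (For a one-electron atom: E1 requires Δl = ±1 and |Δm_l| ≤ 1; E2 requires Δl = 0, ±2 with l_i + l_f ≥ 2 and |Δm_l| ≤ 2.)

Δl = 1 − 0 = +1; l_i + l_f = 1.
Δm_l = +0.
E1 (Δl = ±1, |Δm_l| ≤ 1): satisfied.
E2 (Δl = 0,±2, l_i+l_f ≥ 2, |Δm_l| ≤ 2): not satisfied.

E1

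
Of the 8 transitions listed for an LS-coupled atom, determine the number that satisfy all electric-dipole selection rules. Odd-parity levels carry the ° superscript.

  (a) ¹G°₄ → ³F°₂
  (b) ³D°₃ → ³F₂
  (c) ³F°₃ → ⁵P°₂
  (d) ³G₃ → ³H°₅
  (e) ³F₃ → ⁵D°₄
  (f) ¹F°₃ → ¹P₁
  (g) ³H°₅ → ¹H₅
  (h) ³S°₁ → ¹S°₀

(a) forbidden (parity, ΔS, ΔJ fail)
(b) allowed
(c) forbidden (parity, ΔS, ΔL fail)
(d) forbidden (ΔJ fails)
(e) forbidden (ΔS fails)
(f) forbidden (ΔL, ΔJ fail)
(g) forbidden (ΔS fails)
(h) forbidden (parity, ΔS, ΔL fail)
Total allowed: 1 of 8.

1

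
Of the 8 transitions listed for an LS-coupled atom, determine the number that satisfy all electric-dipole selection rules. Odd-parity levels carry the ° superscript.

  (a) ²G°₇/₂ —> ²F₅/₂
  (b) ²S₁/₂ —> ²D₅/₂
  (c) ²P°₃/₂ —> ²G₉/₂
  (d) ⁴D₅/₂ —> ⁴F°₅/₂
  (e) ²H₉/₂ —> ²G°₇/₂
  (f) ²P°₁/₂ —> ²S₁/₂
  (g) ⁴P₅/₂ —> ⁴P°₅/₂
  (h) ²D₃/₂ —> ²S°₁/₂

(a) allowed
(b) forbidden (parity, ΔL, ΔJ fail)
(c) forbidden (ΔL, ΔJ fail)
(d) allowed
(e) allowed
(f) allowed
(g) allowed
(h) forbidden (ΔL fails)
Total allowed: 5 of 8.

5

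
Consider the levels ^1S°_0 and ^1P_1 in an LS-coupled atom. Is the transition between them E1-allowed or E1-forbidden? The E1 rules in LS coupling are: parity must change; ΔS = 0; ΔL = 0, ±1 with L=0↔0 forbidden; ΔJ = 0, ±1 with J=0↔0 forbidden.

allowed

Initial level: S=0, L=0, J=0, parity odd. Final level: S=0, L=1, J=1, parity even.
Parity must change: odd → even — passes.
ΔS = 0: S: 0 → 0 — passes.
ΔL = 0, ±1 (not L=0↔0): L: 0 → 1, ΔL = +1 — passes.
ΔJ = 0, ±1 (not J=0↔0): J: 0 → 1, ΔJ = +1 — passes.
All four E1 rules are satisfied.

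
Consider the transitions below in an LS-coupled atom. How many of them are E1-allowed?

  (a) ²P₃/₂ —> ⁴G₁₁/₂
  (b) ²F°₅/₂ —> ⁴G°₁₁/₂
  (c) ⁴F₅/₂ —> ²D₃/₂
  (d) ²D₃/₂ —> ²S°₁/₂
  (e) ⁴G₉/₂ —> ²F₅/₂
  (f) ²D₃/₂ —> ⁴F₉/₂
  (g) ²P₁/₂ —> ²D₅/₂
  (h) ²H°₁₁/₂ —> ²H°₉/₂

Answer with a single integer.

0

(a) forbidden (parity, ΔS, ΔL, ΔJ fail)
(b) forbidden (parity, ΔS, ΔJ fail)
(c) forbidden (parity, ΔS fail)
(d) forbidden (ΔL fails)
(e) forbidden (parity, ΔS, ΔJ fail)
(f) forbidden (parity, ΔS, ΔJ fail)
(g) forbidden (parity, ΔJ fail)
(h) forbidden (parity fails)
Total allowed: 0 of 8.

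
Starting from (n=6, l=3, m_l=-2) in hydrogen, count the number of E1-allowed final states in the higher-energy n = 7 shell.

E1 requires Δl = ±1, so l_f ∈ {2, 4}; with 0 ≤ l_f ≤ n_f−1 = 6, the allowed l_f values are {2, 4}.
For l_f = 2: m_f ∈ {m_i−1, m_i, m_i+1} ∩ [−2, 2] = {-2, -1} → 2 states.
For l_f = 4: m_f ∈ {m_i−1, m_i, m_i+1} ∩ [−4, 4] = {-3, -2, -1} → 3 states.
Total: 5.

5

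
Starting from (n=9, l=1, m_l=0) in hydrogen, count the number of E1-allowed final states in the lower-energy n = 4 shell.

4

E1 requires Δl = ±1, so l_f ∈ {0, 2}; with 0 ≤ l_f ≤ n_f−1 = 3, the allowed l_f values are {0, 2}.
For l_f = 0: m_f ∈ {m_i−1, m_i, m_i+1} ∩ [−0, 0] = {0} → 1 state.
For l_f = 2: m_f ∈ {m_i−1, m_i, m_i+1} ∩ [−2, 2] = {-1, 0, 1} → 3 states.
Total: 4.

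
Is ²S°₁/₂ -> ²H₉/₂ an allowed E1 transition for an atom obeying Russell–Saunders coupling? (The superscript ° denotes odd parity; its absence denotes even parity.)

forbidden

Initial level: S=1/2, L=0, J=1/2, parity odd. Final level: S=1/2, L=5, J=9/2, parity even.
Parity must change: odd → even — ✓.
ΔL = 0, ±1 (not L=0↔0): L: 0 → 5, ΔL = +5 — ✗.
ΔS = 0: S: 1/2 → 1/2 — ✓.
ΔJ = 0, ±1 (not J=0↔0): J: 1/2 → 9/2, ΔJ = +4 — ✗.
Rule(s) violated: ΔL, ΔJ.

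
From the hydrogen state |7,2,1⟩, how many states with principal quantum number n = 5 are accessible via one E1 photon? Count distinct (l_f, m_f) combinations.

E1 requires Δl = ±1, so l_f ∈ {1, 3}; with 0 ≤ l_f ≤ n_f−1 = 4, the allowed l_f values are {1, 3}.
For l_f = 1: m_f ∈ {m_i−1, m_i, m_i+1} ∩ [−1, 1] = {0, 1} → 2 states.
For l_f = 3: m_f ∈ {m_i−1, m_i, m_i+1} ∩ [−3, 3] = {0, 1, 2} → 3 states.
Total: 5.

5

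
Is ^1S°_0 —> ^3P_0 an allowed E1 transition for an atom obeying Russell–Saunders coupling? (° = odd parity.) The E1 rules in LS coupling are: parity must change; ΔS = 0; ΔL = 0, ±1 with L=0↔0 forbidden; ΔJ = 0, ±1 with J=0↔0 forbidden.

Initial level: S=0, L=0, J=0, parity odd. Final level: S=1, L=1, J=0, parity even.
Parity must change: odd → even — passes.
ΔS = 0: S: 0 → 1 — fails.
ΔL = 0, ±1 (not L=0↔0): L: 0 → 1, ΔL = +1 — passes.
ΔJ = 0, ±1 (not J=0↔0): J: 0 → 0, ΔJ = +0 — fails.
Rule(s) violated: ΔS, ΔJ.

forbidden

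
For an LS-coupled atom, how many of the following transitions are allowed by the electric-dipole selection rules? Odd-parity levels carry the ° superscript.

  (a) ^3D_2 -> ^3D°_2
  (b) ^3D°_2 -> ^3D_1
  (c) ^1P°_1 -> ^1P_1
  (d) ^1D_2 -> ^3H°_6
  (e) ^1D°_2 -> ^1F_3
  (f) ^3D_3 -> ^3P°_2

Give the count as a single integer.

(a) allowed
(b) allowed
(c) allowed
(d) forbidden (ΔS, ΔL, ΔJ fail)
(e) allowed
(f) allowed
Total allowed: 5 of 6.

5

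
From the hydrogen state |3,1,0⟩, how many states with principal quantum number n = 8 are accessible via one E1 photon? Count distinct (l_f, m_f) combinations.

E1 requires Δl = ±1, so l_f ∈ {0, 2}; with 0 ≤ l_f ≤ n_f−1 = 7, the allowed l_f values are {0, 2}.
For l_f = 0: m_f ∈ {m_i−1, m_i, m_i+1} ∩ [−0, 0] = {0} → 1 state.
For l_f = 2: m_f ∈ {m_i−1, m_i, m_i+1} ∩ [−2, 2] = {-1, 0, 1} → 3 states.
Total: 4.

4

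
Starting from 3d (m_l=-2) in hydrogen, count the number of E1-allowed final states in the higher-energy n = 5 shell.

E1 requires Δl = ±1, so l_f ∈ {1, 3}; with 0 ≤ l_f ≤ n_f−1 = 4, the allowed l_f values are {1, 3}.
For l_f = 1: m_f ∈ {m_i−1, m_i, m_i+1} ∩ [−1, 1] = {-1} → 1 state.
For l_f = 3: m_f ∈ {m_i−1, m_i, m_i+1} ∩ [−3, 3] = {-3, -2, -1} → 3 states.
Total: 4.

4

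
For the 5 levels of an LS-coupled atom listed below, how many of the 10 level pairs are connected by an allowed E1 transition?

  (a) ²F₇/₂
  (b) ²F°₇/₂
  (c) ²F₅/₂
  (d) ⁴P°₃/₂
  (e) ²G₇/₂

(a)–(b): allowed.
(a)–(c): forbidden (parity).
(a)–(d): forbidden (ΔS, ΔL, ΔJ).
(a)–(e): forbidden (parity).
(b)–(c): allowed.
(b)–(d): forbidden (parity, ΔS, ΔL, ΔJ).
(b)–(e): allowed.
(c)–(d): forbidden (ΔS, ΔL).
(c)–(e): forbidden (parity).
(d)–(e): forbidden (ΔS, ΔL, ΔJ).
Allowed pairs: 3 of 10.

3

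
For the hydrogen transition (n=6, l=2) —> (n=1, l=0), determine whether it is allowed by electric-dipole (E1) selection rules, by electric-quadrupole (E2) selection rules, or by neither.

E2

Δl = 0 − 2 = -2; l_i + l_f = 2.
E1 (Δl = ±1): not satisfied.
E2 (Δl = 0,±2, l_i+l_f ≥ 2): satisfied.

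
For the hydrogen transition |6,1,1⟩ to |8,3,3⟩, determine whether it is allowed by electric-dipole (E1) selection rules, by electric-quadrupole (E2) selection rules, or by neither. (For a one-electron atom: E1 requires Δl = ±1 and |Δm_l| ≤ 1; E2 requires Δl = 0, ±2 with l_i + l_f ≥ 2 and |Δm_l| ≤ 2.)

E2

Δl = 3 − 1 = +2; l_i + l_f = 4.
Δm_l = +2.
E1 (Δl = ±1, |Δm_l| ≤ 1): not satisfied.
E2 (Δl = 0,±2, l_i+l_f ≥ 2, |Δm_l| ≤ 2): satisfied.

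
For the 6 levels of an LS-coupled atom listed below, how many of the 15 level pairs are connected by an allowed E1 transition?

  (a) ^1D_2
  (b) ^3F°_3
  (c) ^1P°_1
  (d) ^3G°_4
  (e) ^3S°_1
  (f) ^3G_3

(a)–(b): forbidden (ΔS).
(a)–(c): allowed.
(a)–(d): forbidden (ΔS, ΔL, ΔJ).
(a)–(e): forbidden (ΔS, ΔL).
(a)–(f): forbidden (parity, ΔS, ΔL).
(b)–(c): forbidden (parity, ΔS, ΔL, ΔJ).
(b)–(d): forbidden (parity).
(b)–(e): forbidden (parity, ΔL, ΔJ).
(b)–(f): allowed.
(c)–(d): forbidden (parity, ΔS, ΔL, ΔJ).
(c)–(e): forbidden (parity, ΔS).
(c)–(f): forbidden (ΔS, ΔL, ΔJ).
(d)–(e): forbidden (parity, ΔL, ΔJ).
(d)–(f): allowed.
(e)–(f): forbidden (ΔL, ΔJ).
Allowed pairs: 3 of 15.

3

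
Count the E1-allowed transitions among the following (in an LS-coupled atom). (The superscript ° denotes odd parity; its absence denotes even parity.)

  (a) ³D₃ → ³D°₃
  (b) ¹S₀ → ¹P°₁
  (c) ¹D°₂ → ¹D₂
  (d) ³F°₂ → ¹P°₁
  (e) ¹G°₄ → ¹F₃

4

(a) allowed
(b) allowed
(c) allowed
(d) forbidden (parity, ΔS, ΔL fail)
(e) allowed
Total allowed: 4 of 5.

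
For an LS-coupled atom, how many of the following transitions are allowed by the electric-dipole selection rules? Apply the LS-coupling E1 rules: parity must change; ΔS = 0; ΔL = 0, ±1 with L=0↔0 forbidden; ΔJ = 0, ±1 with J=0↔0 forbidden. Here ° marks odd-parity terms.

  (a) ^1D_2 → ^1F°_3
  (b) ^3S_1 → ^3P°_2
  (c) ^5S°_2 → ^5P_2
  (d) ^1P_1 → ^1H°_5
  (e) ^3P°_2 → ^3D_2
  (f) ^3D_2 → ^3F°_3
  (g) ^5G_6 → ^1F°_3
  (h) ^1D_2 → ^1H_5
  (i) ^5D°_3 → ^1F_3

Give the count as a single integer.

5

(a) allowed
(b) allowed
(c) allowed
(d) forbidden (ΔL, ΔJ fail)
(e) allowed
(f) allowed
(g) forbidden (ΔS, ΔJ fail)
(h) forbidden (parity, ΔL, ΔJ fail)
(i) forbidden (ΔS fails)
Total allowed: 5 of 9.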